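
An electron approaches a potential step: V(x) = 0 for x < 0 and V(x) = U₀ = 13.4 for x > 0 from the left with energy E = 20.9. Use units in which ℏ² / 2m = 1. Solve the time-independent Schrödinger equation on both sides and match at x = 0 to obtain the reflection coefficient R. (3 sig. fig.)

R = 0.0629

On each side the TISE gives plane waves with k = √(2m(E − V))/ℏ: k₁ = √(2·½·20.9) = 4.572, k₂ = √(2·½·7.5) = 2.739.
Continuity of ψ and ψ′ at the step yields the reflection amplitude r = (k₁ − k₂)/(k₁ + k₂) = 0.2507; thus R = |r|² = 0.06287, T = 0.9371.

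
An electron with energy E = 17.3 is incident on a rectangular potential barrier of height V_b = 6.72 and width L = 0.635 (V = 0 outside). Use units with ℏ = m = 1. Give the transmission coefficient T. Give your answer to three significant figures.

E > V_b: inside the barrier k₂ = √(2m(E − V_b))/ℏ = 4.600, k₂L = 2.921.
Matching at both interfaces gives T⁻¹ = 1 + V_b² sin²(k₂L) / [4E(E − V_b)] = 1.003, hence T = 0.997.

T = 0.997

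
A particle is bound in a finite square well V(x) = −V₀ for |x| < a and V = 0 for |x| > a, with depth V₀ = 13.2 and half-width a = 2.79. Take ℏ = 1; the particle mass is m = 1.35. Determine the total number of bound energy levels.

N = 11

Define the well-strength parameter z₀ = (a/ℏ)√(2mV₀) = 2.79 × √(2·1.35·13.2) = 16.66.
A new bound state (alternating even/odd) appears each time z₀ passes a multiple of π/2, so N = ⌊2z₀/π⌋ + 1 = ⌊10.60⌋ + 1 = 11.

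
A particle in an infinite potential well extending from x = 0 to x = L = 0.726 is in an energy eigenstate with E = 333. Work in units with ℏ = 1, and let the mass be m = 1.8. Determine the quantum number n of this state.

n = 8

From E_n = n²π²ℏ²/(2mL²) invert to n = √(2mL²E)/(πℏ).
n = (0.726/π) × √(2 × 1.8 × 333) = 8.001 → n = 8.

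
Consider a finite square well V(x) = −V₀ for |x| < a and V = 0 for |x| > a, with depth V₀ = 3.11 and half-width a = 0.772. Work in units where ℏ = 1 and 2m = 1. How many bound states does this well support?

N = 1

Define the well-strength parameter z₀ = (a/ℏ)√(2mV₀) = 0.772 × √(2·0.5·3.11) = 1.361.
A new bound state (alternating even/odd) appears each time z₀ passes a multiple of π/2, so N = ⌊2z₀/π⌋ + 1 = ⌊0.8667⌋ + 1 = 1.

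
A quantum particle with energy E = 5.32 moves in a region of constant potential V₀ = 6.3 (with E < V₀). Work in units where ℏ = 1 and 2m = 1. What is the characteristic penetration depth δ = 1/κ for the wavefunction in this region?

δ = 1.01

Since E < V₀ the TISE in this region is ψ'' = κ²ψ with κ = √(2m(V₀ − E))/ℏ.
κ = √(2 × 0.5 × 0.98) = 0.9899. The penetration depth is δ = 1/κ = 1.01.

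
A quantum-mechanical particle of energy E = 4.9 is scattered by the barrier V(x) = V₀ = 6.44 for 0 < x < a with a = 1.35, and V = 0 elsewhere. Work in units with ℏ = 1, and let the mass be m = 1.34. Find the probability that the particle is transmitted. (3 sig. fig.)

T = 0.0120

Since E < V₀ the interior solution is evanescent with decay constant κ = √(2m(V₀ − E))/ℏ = 2.032.
κa = 2.743, sinh(κa) = 7.731.
Matching ψ, ψ′ at both faces gives T = [1 + V₀² sinh²(κa) / (4E(V₀ − E))]⁻¹ = 1/83.13 = 0.0120.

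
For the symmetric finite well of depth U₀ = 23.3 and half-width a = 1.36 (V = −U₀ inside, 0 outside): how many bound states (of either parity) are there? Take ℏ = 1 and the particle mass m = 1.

Define the well-strength parameter z₀ = (a/ℏ)√(2mU₀) = 1.36 × √(2·1·23.3) = 9.284.
A new bound state (alternating even/odd) appears each time z₀ passes a multiple of π/2, so N = ⌊2z₀/π⌋ + 1 = ⌊5.910⌋ + 1 = 6.

N = 6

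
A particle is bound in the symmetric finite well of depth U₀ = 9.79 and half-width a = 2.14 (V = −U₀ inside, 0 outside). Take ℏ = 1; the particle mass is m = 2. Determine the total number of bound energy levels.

N = 9

Define the well-strength parameter z₀ = (a/ℏ)√(2mU₀) = 2.14 × √(2·2·9.79) = 13.39.
The even/odd transcendental equations gain one root per π/2 in z₀, giving N = 1 + ⌊2z₀/π⌋ = 1 + ⌊8.525⌋ = 9.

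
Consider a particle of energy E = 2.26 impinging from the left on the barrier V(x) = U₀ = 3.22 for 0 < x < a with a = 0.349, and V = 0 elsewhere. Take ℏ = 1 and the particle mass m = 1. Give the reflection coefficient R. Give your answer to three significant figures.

E < U₀: inside the barrier ψ ∝ e^{±κx} with κ = √(2m(U₀ − E))/ℏ = 1.386.
κa = 0.4836, sinh(κa) = 0.5027.
The exact tunnelling result is T⁻¹ = 1 + U₀² sinh²(κa) / [4E(U₀ − E)] = 1.302, so T = 0.768.
R = 1 − T = 0.232.

R = 0.232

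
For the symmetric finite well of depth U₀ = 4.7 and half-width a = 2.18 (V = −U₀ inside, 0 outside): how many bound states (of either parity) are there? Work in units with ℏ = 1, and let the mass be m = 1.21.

N = 5

The dimensionless depth is z₀ = a√(2mU₀)/ℏ = 2.18 × √(11.37) = 7.352.
A new bound state (alternating even/odd) appears each time z₀ passes a multiple of π/2, so N = ⌊2z₀/π⌋ + 1 = ⌊4.681⌋ + 1 = 5.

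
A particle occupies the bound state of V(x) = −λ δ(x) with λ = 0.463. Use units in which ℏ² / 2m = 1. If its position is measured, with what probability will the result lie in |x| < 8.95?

The normalised bound state is ψ = √κ e^{−κ|x|} with κ = mλ/ℏ² = 0.2315.
P(|x| < d) = ∫_{−d}^{d} κ e^{−2κ|x|} dx = 1 − e^{−2κd} = 1 − e^{−4.144} = 0.9841.

P = 0.984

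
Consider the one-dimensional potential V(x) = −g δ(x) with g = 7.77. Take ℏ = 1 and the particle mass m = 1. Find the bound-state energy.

For x ≠ 0 the bound state is ψ ∝ e^{−κ|x|}; integrating the TISE across the delta gives the cusp condition 2κ = 2mg/ℏ², so κ = 7.770.
Then E = −ℏ²κ²/(2m) = −mg²/(2ℏ²) = -30.19.

E = -30.2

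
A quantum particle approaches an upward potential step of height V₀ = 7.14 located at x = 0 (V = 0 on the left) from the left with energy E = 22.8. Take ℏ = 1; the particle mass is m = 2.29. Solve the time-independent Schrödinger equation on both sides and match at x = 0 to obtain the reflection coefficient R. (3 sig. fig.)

R = 0.00877

On each side the TISE gives plane waves with k = √(2m(E − V))/ℏ: k₁ = √(2·2.29·22.8) = 10.22, k₂ = √(2·2.29·15.66) = 8.469.
Matching ψ and ψ′ at x = 0 gives r = (k₁ − k₂)/(k₁ + k₂), so R = r² = 0.008768 and T = 1 − R = 0.9912.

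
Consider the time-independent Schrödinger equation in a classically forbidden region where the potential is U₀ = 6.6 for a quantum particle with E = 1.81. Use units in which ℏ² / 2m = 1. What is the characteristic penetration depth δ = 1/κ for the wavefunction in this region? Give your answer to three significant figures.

Since E < U₀ the TISE in this region is ψ'' = κ²ψ with κ = √(2m(U₀ − E))/ℏ.
κ = √(2 × 0.5 × 4.79) = 2.189. The penetration depth is δ = 1/κ = 0.457.

δ = 0.457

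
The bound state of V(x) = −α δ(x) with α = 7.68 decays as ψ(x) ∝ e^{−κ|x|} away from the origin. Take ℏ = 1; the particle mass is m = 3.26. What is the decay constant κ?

κ = 25.0

Integrate −(ℏ²/2m)ψ'' − αδ(x)ψ = Eψ from −ε to +ε: the ψ'' term gives ψ'(0⁺) − ψ'(0⁻) and the δ term gives −(2mα/ℏ²)ψ(0).
With ψ ∝ e^{−κ|x|} this yields −2κ = −2mα/ℏ², so κ = mα/ℏ² = 25.04.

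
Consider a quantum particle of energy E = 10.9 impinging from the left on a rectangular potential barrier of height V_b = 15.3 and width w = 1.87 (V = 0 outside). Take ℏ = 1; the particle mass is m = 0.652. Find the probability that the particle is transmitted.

E < V_b: inside the barrier ψ ∝ e^{±κx} with κ = √(2m(V_b − E))/ℏ = 2.395.
κw = 4.479, sinh(κw) = 44.08.
Matching ψ, ψ′ at both faces gives T = [1 + V_b² sinh²(κw) / (4E(V_b − E))]⁻¹ = 1/2372 = 0.000422.

T = 0.000422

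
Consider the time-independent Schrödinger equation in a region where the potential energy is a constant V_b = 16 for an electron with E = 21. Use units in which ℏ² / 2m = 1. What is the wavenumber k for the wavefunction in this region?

With E > V_b the solution is oscillatory, ψ ∝ e^{±ikx} with k = √(2m(E − V_b))/ℏ.
k = √(2 × 0.5 × 5) = 2.236.

k = 2.24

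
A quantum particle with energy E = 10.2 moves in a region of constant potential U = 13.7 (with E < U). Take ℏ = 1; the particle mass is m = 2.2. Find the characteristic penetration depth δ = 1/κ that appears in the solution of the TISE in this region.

Since E < U the TISE in this region is ψ'' = κ²ψ with κ = √(2m(U − E))/ℏ.
κ = √(2 × 2.2 × 3.5) = 3.924. The penetration depth is δ = 1/κ = 0.255.

δ = 0.255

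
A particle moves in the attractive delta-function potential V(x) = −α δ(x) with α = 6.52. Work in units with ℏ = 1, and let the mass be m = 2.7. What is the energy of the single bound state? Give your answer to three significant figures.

The bound state is ψ(x) = √κ e^{−κ|x|}. The derivative jump ψ'(0⁺) − ψ'(0⁻) = −(2mα/ℏ²)ψ(0) fixes κ = mα/ℏ² = 17.60.
Then E = −ℏ²κ²/(2m) = −mα²/(2ℏ²) = -57.39.

E = -57.4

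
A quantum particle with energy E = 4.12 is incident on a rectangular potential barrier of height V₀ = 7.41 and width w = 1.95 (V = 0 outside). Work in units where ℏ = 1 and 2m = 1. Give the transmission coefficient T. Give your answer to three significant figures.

Since E < V₀ the interior solution is evanescent with decay constant κ = √(2m(V₀ − E))/ℏ = 1.814.
κw = 3.537, sinh(κw) = 17.17.
The exact tunnelling result is T⁻¹ = 1 + V₀² sinh²(κw) / [4E(V₀ − E)] = 299.4, so T = 0.00334.

T = 0.00334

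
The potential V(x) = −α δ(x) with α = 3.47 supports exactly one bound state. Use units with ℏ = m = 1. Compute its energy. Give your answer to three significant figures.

E = -6.02

For x ≠ 0 the bound state is ψ ∝ e^{−κ|x|}; integrating the TISE across the delta gives the cusp condition 2κ = 2mα/ℏ², so κ = 3.470.
Then E = −ℏ²κ²/(2m) = −mα²/(2ℏ²) = -6.020.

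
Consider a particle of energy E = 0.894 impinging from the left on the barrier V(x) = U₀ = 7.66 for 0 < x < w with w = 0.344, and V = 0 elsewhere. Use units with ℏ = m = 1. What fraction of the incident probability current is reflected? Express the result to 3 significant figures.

R = 0.866

E < U₀: inside the barrier ψ ∝ e^{±κx} with κ = √(2m(U₀ − E))/ℏ = 3.679.
κw = 1.265, sinh(κw) = 1.631.
Matching ψ, ψ′ at both faces gives T = [1 + U₀² sinh²(κw) / (4E(U₀ − E))]⁻¹ = 1/7.453 = 0.134.
R = 1 − T = 0.866.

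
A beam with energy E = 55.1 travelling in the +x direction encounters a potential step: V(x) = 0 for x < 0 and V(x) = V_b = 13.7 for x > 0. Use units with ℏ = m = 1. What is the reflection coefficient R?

R = 0.00509

On each side the TISE gives plane waves with k = √(2m(E − V))/ℏ: k₁ = √(2·1·55.1) = 10.50, k₂ = √(2·1·41.4) = 9.099.
Continuity of ψ and ψ′ at the step yields the reflection amplitude r = (k₁ − k₂)/(k₁ + k₂) = 0.07135; thus R = |r|² = 0.005090, T = 0.9949.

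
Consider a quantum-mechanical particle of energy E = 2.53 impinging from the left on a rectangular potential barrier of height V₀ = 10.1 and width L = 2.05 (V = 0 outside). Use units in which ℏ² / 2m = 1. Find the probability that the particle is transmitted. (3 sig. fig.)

Since E < V₀ the interior solution is evanescent with decay constant κ = √(2m(V₀ − E))/ℏ = 2.751.
κL = 5.640, sinh(κL) = 140.8.
The exact tunnelling result is T⁻¹ = 1 + V₀² sinh²(κL) / [4E(V₀ − E)] = 26390, so T = 0.0000379.

T = 0.0000379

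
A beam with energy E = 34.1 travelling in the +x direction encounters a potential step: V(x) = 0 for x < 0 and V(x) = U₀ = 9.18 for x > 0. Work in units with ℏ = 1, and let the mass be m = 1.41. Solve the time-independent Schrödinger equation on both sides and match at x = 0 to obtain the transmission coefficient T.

The wavenumbers are k₁ = √(2mE)/ℏ = 9.806 on the left and k₂ = √(2m(E − U₀))/ℏ = 8.383 on the right.
Continuity of ψ and ψ′ at the step yields the reflection amplitude r = (k₁ − k₂)/(k₁ + k₂) = 0.07825; thus R = |r|² = 0.006122, T = 0.9939.

T = 0.994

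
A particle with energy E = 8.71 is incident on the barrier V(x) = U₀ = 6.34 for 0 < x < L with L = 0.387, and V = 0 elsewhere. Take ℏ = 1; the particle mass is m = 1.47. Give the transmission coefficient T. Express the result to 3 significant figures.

T = 0.738

E > U₀: inside the barrier k₂ = √(2m(E − U₀))/ℏ = 2.640, k₂L = 1.022.
T = [1 + U₀² sin²(k₂L) / (4E(E − U₀))]⁻¹ = 1/1.354 = 0.738.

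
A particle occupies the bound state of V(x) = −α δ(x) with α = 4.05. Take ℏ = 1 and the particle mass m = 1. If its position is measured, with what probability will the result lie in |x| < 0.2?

P = 0.802

The normalised bound state is ψ = √κ e^{−κ|x|} with κ = mα/ℏ² = 4.050.
P(|x| < d) = ∫_{−d}^{d} κ e^{−2κ|x|} dx = 1 − e^{−2κd} = 1 − e^{−1.620} = 0.8021.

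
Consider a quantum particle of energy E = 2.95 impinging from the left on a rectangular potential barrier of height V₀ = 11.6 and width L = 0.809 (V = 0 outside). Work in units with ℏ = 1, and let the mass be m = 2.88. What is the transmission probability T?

T = 0.0000333

Since E < V₀ the interior solution is evanescent with decay constant κ = √(2m(V₀ − E))/ℏ = 7.059.
κL = 5.710, sinh(κL) = 151.0.
Matching ψ, ψ′ at both faces gives T = [1 + V₀² sinh²(κL) / (4E(V₀ − E))]⁻¹ = 1/30060 = 0.0000333.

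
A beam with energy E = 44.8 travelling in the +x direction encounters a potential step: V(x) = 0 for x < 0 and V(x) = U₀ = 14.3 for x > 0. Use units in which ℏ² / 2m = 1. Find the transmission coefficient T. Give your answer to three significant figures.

T = 0.991

The wavenumbers are k₁ = √(2mE)/ℏ = 6.693 on the left and k₂ = √(2m(E − U₀))/ℏ = 5.523 on the right.
Continuity of ψ and ψ′ at the step yields the reflection amplitude r = (k₁ − k₂)/(k₁ + k₂) = 0.09583; thus R = |r|² = 0.009183, T = 0.9908.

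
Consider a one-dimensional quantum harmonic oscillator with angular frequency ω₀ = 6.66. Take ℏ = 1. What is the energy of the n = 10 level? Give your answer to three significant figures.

E = 69.9

The oscillator eigenvalues are E_n = ℏω₀(n + ½), so E_10 = 6.66 × 10.5 = 69.93.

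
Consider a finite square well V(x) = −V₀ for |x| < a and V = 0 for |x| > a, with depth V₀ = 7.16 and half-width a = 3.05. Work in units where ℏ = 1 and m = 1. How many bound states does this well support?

Define the well-strength parameter z₀ = (a/ℏ)√(2mV₀) = 3.05 × √(2·1·7.16) = 11.54.
A new bound state (alternating even/odd) appears each time z₀ passes a multiple of π/2, so N = ⌊2z₀/π⌋ + 1 = ⌊7.348⌋ + 1 = 8.

N = 8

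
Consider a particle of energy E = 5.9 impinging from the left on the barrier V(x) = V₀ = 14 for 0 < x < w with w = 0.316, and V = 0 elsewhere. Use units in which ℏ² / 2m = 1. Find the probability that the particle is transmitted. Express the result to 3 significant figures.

T = 0.481

E < V₀: inside the barrier ψ ∝ e^{±κx} with κ = √(2m(V₀ − E))/ℏ = 2.846.
κw = 0.8994, sinh(κw) = 1.026.
The exact tunnelling result is T⁻¹ = 1 + V₀² sinh²(κw) / [4E(V₀ − E)] = 2.078, so T = 0.481.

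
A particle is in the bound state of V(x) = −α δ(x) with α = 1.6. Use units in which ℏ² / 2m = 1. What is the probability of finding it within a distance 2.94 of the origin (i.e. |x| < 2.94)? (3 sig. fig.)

The normalised bound state is ψ = √κ e^{−κ|x|} with κ = mα/ℏ² = 0.8000.
P(|x| < d) = ∫_{−d}^{d} κ e^{−2κ|x|} dx = 1 − e^{−2κd} = 1 − e^{−4.704} = 0.9909.

P = 0.991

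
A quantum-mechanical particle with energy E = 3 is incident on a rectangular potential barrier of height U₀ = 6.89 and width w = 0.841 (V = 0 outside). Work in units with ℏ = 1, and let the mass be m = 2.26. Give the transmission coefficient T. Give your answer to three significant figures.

Since E < U₀ the interior solution is evanescent with decay constant κ = √(2m(U₀ − E))/ℏ = 4.193.
κw = 3.526, sinh(κw) = 16.99.
The exact tunnelling result is T⁻¹ = 1 + U₀² sinh²(κw) / [4E(U₀ − E)] = 294.5, so T = 0.00340.

T = 0.00340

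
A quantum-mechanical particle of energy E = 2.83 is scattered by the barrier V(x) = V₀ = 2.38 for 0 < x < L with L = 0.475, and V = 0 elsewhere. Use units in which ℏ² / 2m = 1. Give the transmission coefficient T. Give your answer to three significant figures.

E > V₀: inside the barrier k₂ = √(2m(E − V₀))/ℏ = 0.6708, k₂L = 0.3186.
Matching at both interfaces gives T⁻¹ = 1 + V₀² sin²(k₂L) / [4E(E − V₀)] = 1.109, hence T = 0.902.

T = 0.902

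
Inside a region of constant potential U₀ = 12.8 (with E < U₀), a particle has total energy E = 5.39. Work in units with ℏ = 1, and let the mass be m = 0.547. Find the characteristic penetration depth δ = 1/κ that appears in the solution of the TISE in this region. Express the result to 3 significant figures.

Since E < U₀ the TISE in this region is ψ'' = κ²ψ with κ = √(2m(U₀ − E))/ℏ.
κ = √(2 × 0.547 × 7.41) = 2.847. The penetration depth is δ = 1/κ = 0.351.

δ = 0.351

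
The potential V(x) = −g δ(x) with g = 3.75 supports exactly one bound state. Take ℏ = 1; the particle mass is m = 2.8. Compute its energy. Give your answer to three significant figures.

E = -19.7

For x ≠ 0 the bound state is ψ ∝ e^{−κ|x|}; integrating the TISE across the delta gives the cusp condition 2κ = 2mg/ℏ², so κ = 10.50.
Then E = −ℏ²κ²/(2m) = −mg²/(2ℏ²) = -19.69.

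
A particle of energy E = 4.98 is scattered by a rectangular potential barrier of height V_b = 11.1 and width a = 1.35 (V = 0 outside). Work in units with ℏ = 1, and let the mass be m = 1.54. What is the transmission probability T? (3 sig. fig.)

T = 0.0000321

Since E < V_b the interior solution is evanescent with decay constant κ = √(2m(V_b − E))/ℏ = 4.342.
κa = 5.861, sinh(κa) = 175.6.
The exact tunnelling result is T⁻¹ = 1 + V_b² sinh²(κa) / [4E(V_b − E)] = 31150, so T = 0.0000321.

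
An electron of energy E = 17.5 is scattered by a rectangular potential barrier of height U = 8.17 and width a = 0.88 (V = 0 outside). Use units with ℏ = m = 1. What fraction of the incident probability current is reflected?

E > U: inside the barrier k₂ = √(2m(E − U))/ℏ = 4.320, k₂a = 3.801.
T = [1 + U² sin²(k₂a) / (4E(E − U))]⁻¹ = 1/1.038 = 0.963.
R = 1 − T = 0.0370.

R = 0.0370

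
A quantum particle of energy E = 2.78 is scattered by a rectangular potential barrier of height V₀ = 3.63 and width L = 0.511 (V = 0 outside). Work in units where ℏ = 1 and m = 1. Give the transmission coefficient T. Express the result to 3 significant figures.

T = 0.583

Since E < V₀ the interior solution is evanescent with decay constant κ = √(2m(V₀ − E))/ℏ = 1.304.
κL = 0.6663, sinh(κL) = 0.7167.
Matching ψ, ψ′ at both faces gives T = [1 + V₀² sinh²(κL) / (4E(V₀ − E))]⁻¹ = 1/1.716 = 0.583.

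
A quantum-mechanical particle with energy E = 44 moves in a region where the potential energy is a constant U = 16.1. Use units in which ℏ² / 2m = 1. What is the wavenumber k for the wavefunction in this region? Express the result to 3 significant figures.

k = 5.28

With E > U the solution is oscillatory, ψ ∝ e^{±ikx} with k = √(2m(E − U))/ℏ.
k = √(2 × 0.5 × 27.9) = 5.282.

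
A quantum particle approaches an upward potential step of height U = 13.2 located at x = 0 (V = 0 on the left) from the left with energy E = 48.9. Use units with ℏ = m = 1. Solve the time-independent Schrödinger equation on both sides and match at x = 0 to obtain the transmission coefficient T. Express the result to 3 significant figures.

T = 0.994

The wavenumbers are k₁ = √(2mE)/ℏ = 9.889 on the left and k₂ = √(2m(E − U))/ℏ = 8.450 on the right.
Continuity of ψ and ψ′ at the step yields the reflection amplitude r = (k₁ − k₂)/(k₁ + k₂) = 0.07849; thus R = |r|² = 0.006161, T = 0.9938.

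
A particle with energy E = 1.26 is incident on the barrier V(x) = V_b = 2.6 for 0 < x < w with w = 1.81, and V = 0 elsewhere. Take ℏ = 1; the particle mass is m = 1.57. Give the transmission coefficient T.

E < V_b: inside the barrier ψ ∝ e^{±κx} with κ = √(2m(V_b − E))/ℏ = 2.051.
κw = 3.713, sinh(κw) = 20.47.
The exact tunnelling result is T⁻¹ = 1 + V_b² sinh²(κw) / [4E(V_b − E)] = 420.5, so T = 0.00238.

T = 0.00238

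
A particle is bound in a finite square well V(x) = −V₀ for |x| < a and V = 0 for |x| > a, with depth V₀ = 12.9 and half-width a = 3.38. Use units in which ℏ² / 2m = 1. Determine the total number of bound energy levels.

N = 8

Define the well-strength parameter z₀ = (a/ℏ)√(2mV₀) = 3.38 × √(2·0.5·12.9) = 12.14.
The even/odd transcendental equations gain one root per π/2 in z₀, giving N = 1 + ⌊2z₀/π⌋ = 1 + ⌊7.728⌋ = 8.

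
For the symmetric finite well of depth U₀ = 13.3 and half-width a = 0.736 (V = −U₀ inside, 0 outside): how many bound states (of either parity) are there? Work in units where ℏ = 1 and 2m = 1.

N = 2

Define the well-strength parameter z₀ = (a/ℏ)√(2mU₀) = 0.736 × √(2·0.5·13.3) = 2.684.
The even/odd transcendental equations gain one root per π/2 in z₀, giving N = 1 + ⌊2z₀/π⌋ = 1 + ⌊1.709⌋ = 2.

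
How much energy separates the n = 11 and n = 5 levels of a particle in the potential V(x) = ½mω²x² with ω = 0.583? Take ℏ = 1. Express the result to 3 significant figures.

E_n = ℏω(n + ½), so ΔE = (11 − 5) ℏω = 6 × 0.583 = 3.498.

ΔE = 3.50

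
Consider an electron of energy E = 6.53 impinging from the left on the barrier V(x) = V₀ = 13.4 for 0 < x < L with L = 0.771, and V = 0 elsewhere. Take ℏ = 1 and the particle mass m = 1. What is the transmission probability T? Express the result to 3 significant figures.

T = 0.0131

E < V₀: inside the barrier ψ ∝ e^{±κx} with κ = √(2m(V₀ − E))/ℏ = 3.707.
κL = 2.858, sinh(κL) = 8.684.
The exact tunnelling result is T⁻¹ = 1 + V₀² sinh²(κL) / [4E(V₀ − E)] = 76.46, so T = 0.0131.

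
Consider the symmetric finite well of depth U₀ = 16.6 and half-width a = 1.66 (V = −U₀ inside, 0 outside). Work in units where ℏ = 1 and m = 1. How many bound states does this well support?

Define the well-strength parameter z₀ = (a/ℏ)√(2mU₀) = 1.66 × √(2·1·16.6) = 9.565.
The even/odd transcendental equations gain one root per π/2 in z₀, giving N = 1 + ⌊2z₀/π⌋ = 1 + ⌊6.089⌋ = 7.

N = 7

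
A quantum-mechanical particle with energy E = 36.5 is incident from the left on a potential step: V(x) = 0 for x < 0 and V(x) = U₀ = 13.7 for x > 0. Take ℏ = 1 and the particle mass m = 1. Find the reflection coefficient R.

R = 0.0137

The wavenumbers are k₁ = √(2mE)/ℏ = 8.544 on the left and k₂ = √(2m(E − U₀))/ℏ = 6.753 on the right.
Matching ψ and ψ′ at x = 0 gives r = (k₁ − k₂)/(k₁ + k₂), so R = r² = 0.01371 and T = 1 − R = 0.9863.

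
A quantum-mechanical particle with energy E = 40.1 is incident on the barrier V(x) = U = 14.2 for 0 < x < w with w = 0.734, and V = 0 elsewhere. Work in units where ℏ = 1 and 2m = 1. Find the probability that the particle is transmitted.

T = 0.985

Above the barrier the interior wavenumber is k₂ = √(2m(E − U))/ℏ = 5.089, giving phase k₂w = 3.735.
Matching at both interfaces gives T⁻¹ = 1 + U² sin²(k₂w) / [4E(E − U)] = 1.015, hence T = 0.985.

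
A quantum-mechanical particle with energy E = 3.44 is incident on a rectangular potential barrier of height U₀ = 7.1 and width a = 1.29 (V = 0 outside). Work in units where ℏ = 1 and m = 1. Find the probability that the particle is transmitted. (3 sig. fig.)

T = 0.00371

E < U₀: inside the barrier ψ ∝ e^{±κx} with κ = √(2m(U₀ − E))/ℏ = 2.706.
κa = 3.490, sinh(κa) = 16.38.
Matching ψ, ψ′ at both faces gives T = [1 + U₀² sinh²(κa) / (4E(U₀ − E))]⁻¹ = 1/269.6 = 0.00371.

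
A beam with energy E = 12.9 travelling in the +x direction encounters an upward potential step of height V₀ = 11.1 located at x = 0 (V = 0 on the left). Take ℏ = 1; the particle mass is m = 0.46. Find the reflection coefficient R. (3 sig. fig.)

On each side the TISE gives plane waves with k = √(2m(E − V))/ℏ: k₁ = √(2·0.46·12.9) = 3.445, k₂ = √(2·0.46·1.8) = 1.287.
Matching ψ and ψ′ at x = 0 gives r = (k₁ − k₂)/(k₁ + k₂), so R = r² = 0.2080 and T = 1 − R = 0.7920.

R = 0.208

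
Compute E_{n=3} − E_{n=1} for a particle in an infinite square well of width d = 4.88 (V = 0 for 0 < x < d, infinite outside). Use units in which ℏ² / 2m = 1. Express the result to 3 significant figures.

ΔE = 3.32

E_n = n²π²ℏ²/(2md²), so ΔE = (3² − 1²) π²ℏ²/(2md²).
ΔE = 8 × π² / (2 × 0.5 × 4.88²) = 3.316.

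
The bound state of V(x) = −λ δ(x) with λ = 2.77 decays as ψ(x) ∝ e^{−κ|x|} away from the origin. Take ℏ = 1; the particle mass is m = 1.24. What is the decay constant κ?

κ = 3.43

Integrate −(ℏ²/2m)ψ'' − λδ(x)ψ = Eψ from −ε to +ε: the ψ'' term gives ψ'(0⁺) − ψ'(0⁻) and the δ term gives −(2mλ/ℏ²)ψ(0).
With ψ ∝ e^{−κ|x|} this yields −2κ = −2mλ/ℏ², so κ = mλ/ℏ² = 3.435.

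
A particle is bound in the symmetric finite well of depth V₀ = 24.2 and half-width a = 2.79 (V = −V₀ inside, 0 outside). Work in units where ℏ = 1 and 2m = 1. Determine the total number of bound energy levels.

Define the well-strength parameter z₀ = (a/ℏ)√(2mV₀) = 2.79 × √(2·0.5·24.2) = 13.72.
The even/odd transcendental equations gain one root per π/2 in z₀, giving N = 1 + ⌊2z₀/π⌋ = 1 + ⌊8.738⌋ = 9.

N = 9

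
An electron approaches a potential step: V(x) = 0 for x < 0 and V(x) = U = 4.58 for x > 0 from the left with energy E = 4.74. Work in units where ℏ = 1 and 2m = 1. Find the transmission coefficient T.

On each side the TISE gives plane waves with k = √(2m(E − V))/ℏ: k₁ = √(2·½·4.74) = 2.177, k₂ = √(2·½·0.16) = 0.4000.
Continuity of ψ and ψ′ at the step yields the reflection amplitude r = (k₁ − k₂)/(k₁ + k₂) = 0.6896; thus R = |r|² = 0.4755, T = 0.5245.

T = 0.524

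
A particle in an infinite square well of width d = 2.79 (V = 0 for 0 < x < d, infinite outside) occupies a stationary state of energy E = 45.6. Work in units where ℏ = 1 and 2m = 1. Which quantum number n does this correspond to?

For an infinite well E_n = n²π²ℏ²/(2md²), so n = (d/πℏ)√(2mE).
n = (2.79/π) × √(2 × 0.5 × 45.6) = 5.997 → n = 6.

n = 6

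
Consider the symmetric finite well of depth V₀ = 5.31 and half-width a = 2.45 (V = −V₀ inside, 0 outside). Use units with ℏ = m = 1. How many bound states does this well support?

The dimensionless depth is z₀ = a√(2mV₀)/ℏ = 2.45 × √(10.62) = 7.984.
The even/odd transcendental equations gain one root per π/2 in z₀, giving N = 1 + ⌊2z₀/π⌋ = 1 + ⌊5.083⌋ = 6.

N = 6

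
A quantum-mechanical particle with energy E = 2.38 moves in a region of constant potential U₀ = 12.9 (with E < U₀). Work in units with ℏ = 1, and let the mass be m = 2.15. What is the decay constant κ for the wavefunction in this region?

κ = 6.73

Since E < U₀ the TISE in this region is ψ'' = κ²ψ with κ = √(2m(U₀ − E))/ℏ.
κ = √(2 × 2.15 × 10.52) = 6.726.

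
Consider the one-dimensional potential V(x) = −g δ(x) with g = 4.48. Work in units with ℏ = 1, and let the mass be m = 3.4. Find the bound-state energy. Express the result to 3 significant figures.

For x ≠ 0 the bound state is ψ ∝ e^{−κ|x|}; integrating the TISE across the delta gives the cusp condition 2κ = 2mg/ℏ², so κ = 15.23.
Then E = −ℏ²κ²/(2m) = −mg²/(2ℏ²) = -34.12.

E = -34.1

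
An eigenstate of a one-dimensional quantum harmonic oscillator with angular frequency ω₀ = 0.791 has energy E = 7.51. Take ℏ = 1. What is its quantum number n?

n = 9

E_n = ℏω₀(n + ½) ⇒ n = E/(ℏω₀) − ½ = 7.51/0.791 − 0.5 = 8.994 → n = 9.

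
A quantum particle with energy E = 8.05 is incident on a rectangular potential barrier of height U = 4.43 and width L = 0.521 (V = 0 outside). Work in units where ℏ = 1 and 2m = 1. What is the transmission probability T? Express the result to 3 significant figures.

Above the barrier the interior wavenumber is k₂ = √(2m(E − U))/ℏ = 1.903, giving phase k₂L = 0.9913.
T = [1 + U² sin²(k₂L) / (4E(E − U))]⁻¹ = 1/1.118 = 0.895.

T = 0.895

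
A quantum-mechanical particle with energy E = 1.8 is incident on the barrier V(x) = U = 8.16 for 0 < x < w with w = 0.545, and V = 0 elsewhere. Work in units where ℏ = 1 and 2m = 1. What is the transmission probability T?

T = 0.167

E < U: inside the barrier ψ ∝ e^{±κx} with κ = √(2m(U − E))/ℏ = 2.522.
κw = 1.374, sinh(κw) = 1.850.
The exact tunnelling result is T⁻¹ = 1 + U² sinh²(κw) / [4E(U − E)] = 5.976, so T = 0.167.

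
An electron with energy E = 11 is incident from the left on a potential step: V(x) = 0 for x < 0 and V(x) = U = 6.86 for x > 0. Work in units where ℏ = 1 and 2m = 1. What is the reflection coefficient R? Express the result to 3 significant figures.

R = 0.0574

The wavenumbers are k₁ = √(2mE)/ℏ = 3.317 on the left and k₂ = √(2m(E − U))/ℏ = 2.035 on the right.
Continuity of ψ and ψ′ at the step yields the reflection amplitude r = (k₁ − k₂)/(k₁ + k₂) = 0.2396; thus R = |r|² = 0.05739, T = 0.9426.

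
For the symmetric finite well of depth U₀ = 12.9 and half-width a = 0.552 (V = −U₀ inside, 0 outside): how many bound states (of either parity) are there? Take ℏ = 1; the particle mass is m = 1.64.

Define the well-strength parameter z₀ = (a/ℏ)√(2mU₀) = 0.552 × √(2·1.64·12.9) = 3.591.
The even/odd transcendental equations gain one root per π/2 in z₀, giving N = 1 + ⌊2z₀/π⌋ = 1 + ⌊2.286⌋ = 3.

N = 3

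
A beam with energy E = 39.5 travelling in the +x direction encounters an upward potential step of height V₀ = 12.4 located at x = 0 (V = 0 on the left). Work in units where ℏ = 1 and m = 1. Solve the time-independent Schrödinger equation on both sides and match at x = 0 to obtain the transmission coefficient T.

On each side the TISE gives plane waves with k = √(2m(E − V))/ℏ: k₁ = √(2·1·39.5) = 8.888, k₂ = √(2·1·27.1) = 7.362.
Matching ψ and ψ′ at x = 0 gives r = (k₁ − k₂)/(k₁ + k₂), so R = r² = 0.008820 and T = 1 − R = 0.9912.

T = 0.991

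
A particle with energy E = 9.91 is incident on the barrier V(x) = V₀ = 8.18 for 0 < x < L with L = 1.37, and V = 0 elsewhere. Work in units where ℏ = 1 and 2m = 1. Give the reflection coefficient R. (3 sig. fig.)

E > V₀: inside the barrier k₂ = √(2m(E − V₀))/ℏ = 1.315, k₂L = 1.802.
T = [1 + V₀² sin²(k₂L) / (4E(E − V₀))]⁻¹ = 1/1.925 = 0.520.
R = 1 − T = 0.480.

R = 0.480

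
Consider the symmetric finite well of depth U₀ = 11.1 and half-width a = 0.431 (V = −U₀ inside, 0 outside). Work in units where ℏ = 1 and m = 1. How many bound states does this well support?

The dimensionless depth is z₀ = a√(2mU₀)/ℏ = 0.431 × √(22.20) = 2.031.
A new bound state (alternating even/odd) appears each time z₀ passes a multiple of π/2, so N = ⌊2z₀/π⌋ + 1 = ⌊1.293⌋ + 1 = 2.

N = 2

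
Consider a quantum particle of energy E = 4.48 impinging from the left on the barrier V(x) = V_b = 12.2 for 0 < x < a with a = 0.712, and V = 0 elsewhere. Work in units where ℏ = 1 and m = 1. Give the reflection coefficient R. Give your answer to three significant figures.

R = 0.986

E < V_b: inside the barrier ψ ∝ e^{±κx} with κ = √(2m(V_b − E))/ℏ = 3.929.
κa = 2.798, sinh(κa) = 8.173.
Matching ψ, ψ′ at both faces gives T = [1 + V_b² sinh²(κa) / (4E(V_b − E))]⁻¹ = 1/72.87 = 0.0137.
R = 1 − T = 0.986.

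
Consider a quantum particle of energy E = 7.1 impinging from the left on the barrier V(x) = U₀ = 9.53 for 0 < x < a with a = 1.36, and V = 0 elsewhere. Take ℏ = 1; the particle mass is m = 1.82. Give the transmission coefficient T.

T = 0.000932

E < U₀: inside the barrier ψ ∝ e^{±κx} with κ = √(2m(U₀ − E))/ℏ = 2.974.
κa = 4.045, sinh(κa) = 28.54.
The exact tunnelling result is T⁻¹ = 1 + U₀² sinh²(κa) / [4E(U₀ − E)] = 1073, so T = 0.000932.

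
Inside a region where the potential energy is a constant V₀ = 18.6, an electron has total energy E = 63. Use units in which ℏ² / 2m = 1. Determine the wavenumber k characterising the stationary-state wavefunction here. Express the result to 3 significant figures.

With E > V₀ the solution is oscillatory, ψ ∝ e^{±ikx} with k = √(2m(E − V₀))/ℏ.
k = √(2 × 0.5 × 44.4) = 6.663.

k = 6.66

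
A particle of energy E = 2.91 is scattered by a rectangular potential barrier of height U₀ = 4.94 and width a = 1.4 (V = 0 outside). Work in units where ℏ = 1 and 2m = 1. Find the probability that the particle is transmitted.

E < U₀: inside the barrier ψ ∝ e^{±κx} with κ = √(2m(U₀ − E))/ℏ = 1.425.
κa = 1.995, sinh(κa) = 3.607.
Matching ψ, ψ′ at both faces gives T = [1 + U₀² sinh²(κa) / (4E(U₀ − E))]⁻¹ = 1/14.44 = 0.0693.

T = 0.0693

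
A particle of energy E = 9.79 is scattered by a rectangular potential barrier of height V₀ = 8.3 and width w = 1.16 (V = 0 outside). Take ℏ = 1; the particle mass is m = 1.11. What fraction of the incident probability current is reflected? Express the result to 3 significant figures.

R = 0.465

E > V₀: inside the barrier k₂ = √(2m(E − V₀))/ℏ = 1.819, k₂w = 2.110.
Matching at both interfaces gives T⁻¹ = 1 + V₀² sin²(k₂w) / [4E(E − V₀)] = 1.870, hence T = 0.535.
R = 1 − T = 0.465.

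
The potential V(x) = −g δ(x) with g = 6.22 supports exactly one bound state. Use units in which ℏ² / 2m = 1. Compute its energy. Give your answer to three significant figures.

E = -9.67

The bound state is ψ(x) = √κ e^{−κ|x|}. The derivative jump ψ'(0⁺) − ψ'(0⁻) = −(2mg/ℏ²)ψ(0) fixes κ = mg/ℏ² = 3.110.
Then E = −ℏ²κ²/(2m) = −mg²/(2ℏ²) = -9.672.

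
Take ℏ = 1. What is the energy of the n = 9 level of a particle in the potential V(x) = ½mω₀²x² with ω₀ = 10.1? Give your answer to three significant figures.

The oscillator eigenvalues are E_n = ℏω₀(n + ½), so E_9 = 10.1 × 9.5 = 95.95.

E = 96.0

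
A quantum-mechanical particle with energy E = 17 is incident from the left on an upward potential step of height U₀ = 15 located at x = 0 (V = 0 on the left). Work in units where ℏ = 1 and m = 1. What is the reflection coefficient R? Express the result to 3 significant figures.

On each side the TISE gives plane waves with k = √(2m(E − V))/ℏ: k₁ = √(2·1·17) = 5.831, k₂ = √(2·1·2) = 2.000.
Continuity of ψ and ψ′ at the step yields the reflection amplitude r = (k₁ − k₂)/(k₁ + k₂) = 0.4892; thus R = |r|² = 0.2393, T = 0.7607.

R = 0.239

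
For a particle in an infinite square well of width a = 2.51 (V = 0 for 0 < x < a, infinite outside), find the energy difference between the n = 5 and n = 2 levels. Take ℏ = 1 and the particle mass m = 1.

E_n = n²π²ℏ²/(2ma²), so ΔE = (5² − 2²) π²ℏ²/(2ma²).
ΔE = 21 × π² / (2 × 1 × 2.51²) = 16.45.

ΔE = 16.4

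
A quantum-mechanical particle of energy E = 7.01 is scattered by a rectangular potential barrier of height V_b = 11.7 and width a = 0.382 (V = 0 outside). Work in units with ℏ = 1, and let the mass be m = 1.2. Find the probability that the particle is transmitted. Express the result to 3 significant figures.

E < V_b: inside the barrier ψ ∝ e^{±κx} with κ = √(2m(V_b − E))/ℏ = 3.355.
κa = 1.282, sinh(κa) = 1.662.
The exact tunnelling result is T⁻¹ = 1 + V_b² sinh²(κa) / [4E(V_b − E)] = 3.877, so T = 0.258.

T = 0.258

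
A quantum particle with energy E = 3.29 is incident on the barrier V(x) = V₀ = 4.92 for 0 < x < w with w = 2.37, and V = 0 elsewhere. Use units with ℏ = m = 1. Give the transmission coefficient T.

T = 0.000680

Since E < V₀ the interior solution is evanescent with decay constant κ = √(2m(V₀ − E))/ℏ = 1.806.
κw = 4.279, sinh(κw) = 36.08.
The exact tunnelling result is T⁻¹ = 1 + V₀² sinh²(κw) / [4E(V₀ − E)] = 1470, so T = 0.000680.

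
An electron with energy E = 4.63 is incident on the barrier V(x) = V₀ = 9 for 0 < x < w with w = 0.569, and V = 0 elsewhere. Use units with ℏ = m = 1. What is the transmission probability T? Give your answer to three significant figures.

T = 0.129

E < V₀: inside the barrier ψ ∝ e^{±κx} with κ = √(2m(V₀ − E))/ℏ = 2.956.
κw = 1.682, sinh(κw) = 2.596.
Matching ψ, ψ′ at both faces gives T = [1 + V₀² sinh²(κw) / (4E(V₀ − E))]⁻¹ = 1/7.743 = 0.129.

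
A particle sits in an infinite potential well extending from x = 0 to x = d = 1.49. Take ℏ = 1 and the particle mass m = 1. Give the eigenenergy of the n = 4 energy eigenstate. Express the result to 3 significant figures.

Requiring ψ(0) = ψ(d) = 0 quantises k = nπ/d, hence E_n = ℏ²k²/2m = n²π²ℏ²/(2md²).
E_4 = 4² × π² / (2 × 1 × 1.49²) = 35.56.

E = 35.6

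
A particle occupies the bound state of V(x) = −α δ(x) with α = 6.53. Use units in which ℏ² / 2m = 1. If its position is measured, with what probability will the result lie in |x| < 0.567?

The normalised bound state is ψ = √κ e^{−κ|x|} with κ = mα/ℏ² = 3.265.
P(|x| < d) = ∫_{−d}^{d} κ e^{−2κ|x|} dx = 1 − e^{−2κd} = 1 − e^{−3.703} = 0.9753.

P = 0.975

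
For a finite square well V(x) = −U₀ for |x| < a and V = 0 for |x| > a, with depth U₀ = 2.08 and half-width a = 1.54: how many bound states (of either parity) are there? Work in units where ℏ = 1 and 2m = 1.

N = 2

Define the well-strength parameter z₀ = (a/ℏ)√(2mU₀) = 1.54 × √(2·0.5·2.08) = 2.221.
A new bound state (alternating even/odd) appears each time z₀ passes a multiple of π/2, so N = ⌊2z₀/π⌋ + 1 = ⌊1.414⌋ + 1 = 2.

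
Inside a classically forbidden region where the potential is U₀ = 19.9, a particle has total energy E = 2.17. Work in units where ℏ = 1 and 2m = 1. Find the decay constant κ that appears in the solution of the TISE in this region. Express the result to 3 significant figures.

Since E < U₀ the TISE in this region is ψ'' = κ²ψ with κ = √(2m(U₀ − E))/ℏ.
κ = √(2 × 0.5 × 17.73) = 4.211.

κ = 4.21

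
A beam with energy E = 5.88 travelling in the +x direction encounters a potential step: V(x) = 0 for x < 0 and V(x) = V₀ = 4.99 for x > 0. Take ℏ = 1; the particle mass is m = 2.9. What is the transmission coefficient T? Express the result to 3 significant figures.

T = 0.807

The wavenumbers are k₁ = √(2mE)/ℏ = 5.840 on the left and k₂ = √(2m(E − V₀))/ℏ = 2.272 on the right.
Matching ψ and ψ′ at x = 0 gives r = (k₁ − k₂)/(k₁ + k₂), so R = r² = 0.1935 and T = 1 − R = 0.8065.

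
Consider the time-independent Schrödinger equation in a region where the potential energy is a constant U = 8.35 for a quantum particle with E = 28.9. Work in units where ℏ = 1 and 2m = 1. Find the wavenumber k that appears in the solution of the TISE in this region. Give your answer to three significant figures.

With E > U the solution is oscillatory, ψ ∝ e^{±ikx} with k = √(2m(E − U))/ℏ.
k = √(2 × 0.5 × 20.55) = 4.533.

k = 4.53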